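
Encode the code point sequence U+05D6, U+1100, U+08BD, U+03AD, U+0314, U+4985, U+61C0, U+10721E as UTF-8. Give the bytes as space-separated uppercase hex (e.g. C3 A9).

D7 96 E1 84 80 E0 A2 BD CE AD CC 94 E4 A6 85 E6 87 80 F4 87 88 9E

U+05D6: 2-byte form → D7 96.
U+1100: 3-byte form → E1 84 80.
U+08BD: 3-byte form → E0 A2 BD.
U+03AD: 2-byte form → CE AD.
U+0314: 2-byte form → CC 94.
U+4985: 3-byte form → E4 A6 85.
U+61C0: 3-byte form → E6 87 80.
U+10721E: 4-byte form → F4 87 88 9E.
Concatenated (22 bytes): D7 96 E1 84 80 E0 A2 BD CE AD CC 94 E4 A6 85 E6 87 80 F4 87 88 9E.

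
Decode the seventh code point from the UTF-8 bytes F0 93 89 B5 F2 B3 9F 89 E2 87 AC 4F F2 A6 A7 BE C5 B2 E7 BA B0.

Offset 0: leading byte 0xF0 = 11110000 → 4-byte char #1 = F0 93 89 B5.
Offset 4: leading byte 0xF2 = 11110010 → 4-byte char #2 = F2 B3 9F 89.
Offset 8: leading byte 0xE2 = 11100010 → 3-byte char #3 = E2 87 AC.
Offset 11: leading byte 0x4F = 01001111 → 1-byte char #4 = 4F.
Offset 12: leading byte 0xF2 = 11110010 → 4-byte char #5 = F2 A6 A7 BE.
Offset 16: leading byte 0xC5 = 11000101 → 2-byte char #6 = C5 B2.
Offset 18: leading byte 0xE7 = 11100111 → 3-byte char #7 = E7 BA B0.
Leading byte 0xE7 = 11100111 matches 1110xxxx → 3-byte sequence.
Byte 1: 0xE7 = 11100111, payload 0111 (4 bits).
Byte 2: 0xBA = 10111010 (10xxxxxx ✓), payload 111010.
Byte 3: 0xB0 = 10110000 (10xxxxxx ✓), payload 110000.
Concatenate: 0111111010110000 = 0x7EB0 (16 bits → U+7EB0).

U+7EB0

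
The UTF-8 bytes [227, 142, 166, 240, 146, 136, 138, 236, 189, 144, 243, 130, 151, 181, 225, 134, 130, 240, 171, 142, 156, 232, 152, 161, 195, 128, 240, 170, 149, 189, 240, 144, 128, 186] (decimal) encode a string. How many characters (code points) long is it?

10

Byte at offset 0: 0xE3 = 11100011 → 3-byte char (#1). Advance 3.
Byte at offset 3: 0xF0 = 11110000 → 4-byte char (#2). Advance 4.
Byte at offset 7: 0xEC = 11101100 → 3-byte char (#3). Advance 3.
Byte at offset 10: 0xF3 = 11110011 → 4-byte char (#4). Advance 4.
Byte at offset 14: 0xE1 = 11100001 → 3-byte char (#5). Advance 3.
Byte at offset 17: 0xF0 = 11110000 → 4-byte char (#6). Advance 4.
Byte at offset 21: 0xE8 = 11101000 → 3-byte char (#7). Advance 3.
Byte at offset 24: 0xC3 = 11000011 → 2-byte char (#8). Advance 2.
Byte at offset 26: 0xF0 = 11110000 → 4-byte char (#9). Advance 4.
Byte at offset 30: 0xF0 = 11110000 → 4-byte char (#10). Advance 4.
Reached end at offset 34 after 10 code points.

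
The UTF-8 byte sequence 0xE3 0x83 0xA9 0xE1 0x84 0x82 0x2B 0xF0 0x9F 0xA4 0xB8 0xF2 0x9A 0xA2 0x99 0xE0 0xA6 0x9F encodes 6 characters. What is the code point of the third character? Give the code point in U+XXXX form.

U+002B

Offset 0: leading byte 0xE3 = 11100011 → 3-byte char #1 = E3 83 A9.
Offset 3: leading byte 0xE1 = 11100001 → 3-byte char #2 = E1 84 82.
Offset 6: leading byte 0x2B = 00101011 → 1-byte char #3 = 2B.
Leading byte 0x2B = 00101011 matches 0xxxxxxx → 1-byte sequence.
Byte 1: 0x2B = 00101011, payload 0101011 (7 bits).
Concatenate: 0101011 = 0x2B (7 bits → U+002B).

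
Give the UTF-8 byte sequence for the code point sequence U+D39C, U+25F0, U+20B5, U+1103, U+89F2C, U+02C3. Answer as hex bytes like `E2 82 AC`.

ED 8E 9C E2 97 B0 E2 82 B5 E1 84 83 F2 89 BC AC CB 83

U+D39C: 3-byte form → ED 8E 9C.
U+25F0: 3-byte form → E2 97 B0.
U+20B5: 3-byte form → E2 82 B5.
U+1103: 3-byte form → E1 84 83.
U+89F2C: 4-byte form → F2 89 BC AC.
U+02C3: 2-byte form → CB 83.
Concatenated (18 bytes): ED 8E 9C E2 97 B0 E2 82 B5 E1 84 83 F2 89 BC AC CB 83.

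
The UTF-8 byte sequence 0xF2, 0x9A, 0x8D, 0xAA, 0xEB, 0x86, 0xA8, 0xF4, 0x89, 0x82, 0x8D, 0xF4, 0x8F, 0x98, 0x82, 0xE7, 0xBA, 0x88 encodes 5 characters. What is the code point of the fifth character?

U+7E88

Offset 0: leading byte 0xF2 = 11110010 → 4-byte char #1 = F2 9A 8D AA.
Offset 4: leading byte 0xEB = 11101011 → 3-byte char #2 = EB 86 A8.
Offset 7: leading byte 0xF4 = 11110100 → 4-byte char #3 = F4 89 82 8D.
Offset 11: leading byte 0xF4 = 11110100 → 4-byte char #4 = F4 8F 98 82.
Offset 15: leading byte 0xE7 = 11100111 → 3-byte char #5 = E7 BA 88.
Leading byte 0xE7 = 11100111 matches 1110xxxx → 3-byte sequence.
Byte 1: 0xE7 = 11100111, payload 0111 (4 bits).
Byte 2: 0xBA = 10111010 (10xxxxxx ✓), payload 111010.
Byte 3: 0x88 = 10001000 (10xxxxxx ✓), payload 001000.
Concatenate: 0111111010001000 = 0x7E88 (16 bits → U+7E88).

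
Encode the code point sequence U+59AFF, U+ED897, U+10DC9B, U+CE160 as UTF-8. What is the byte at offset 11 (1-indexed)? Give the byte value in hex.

1-indexed offset 11 is 0-indexed offset 10.
U+59AFF → 4-byte form F1 99 AB BF at offsets 0–3.
U+ED897 → 4-byte form F3 AD A2 97 at offsets 4–7.
U+10DC9B → 4-byte form F4 8D B2 9B at offsets 8–11.
Offset 10 falls in char 3's range; it's byte 3 of F4 8D B2 9B = 0xB2.

0xB2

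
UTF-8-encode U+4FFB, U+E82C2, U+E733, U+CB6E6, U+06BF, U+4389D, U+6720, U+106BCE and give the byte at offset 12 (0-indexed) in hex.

0x9B

U+4FFB → 3-byte form E4 BF BB at offsets 0–2.
U+E82C2 → 4-byte form F3 A8 8B 82 at offsets 3–6.
U+E733 → 3-byte form EE 9C B3 at offsets 7–9.
U+CB6E6 → 4-byte form F3 8B 9B A6 at offsets 10–13.
Offset 12 falls in char 4's range; it's byte 3 of F3 8B 9B A6 = 0x9B.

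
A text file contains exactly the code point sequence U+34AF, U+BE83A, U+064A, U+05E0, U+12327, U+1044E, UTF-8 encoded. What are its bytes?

E3 92 AF F2 BE A0 BA D9 8A D7 A0 F0 92 8C A7 F0 90 91 8E

U+34AF: 3-byte form → E3 92 AF.
U+BE83A: 4-byte form → F2 BE A0 BA.
U+064A: 2-byte form → D9 8A.
U+05E0: 2-byte form → D7 A0.
U+12327: 4-byte form → F0 92 8C A7.
U+1044E: 4-byte form → F0 90 91 8E.
Concatenated (19 bytes): E3 92 AF F2 BE A0 BA D9 8A D7 A0 F0 92 8C A7 F0 90 91 8E.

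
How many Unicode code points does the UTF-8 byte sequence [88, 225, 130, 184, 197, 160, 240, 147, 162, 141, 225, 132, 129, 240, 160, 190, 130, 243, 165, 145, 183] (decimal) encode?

7

Byte at offset 0: 0x58 = 01011000 → 1-byte char (#1). Advance 1.
Byte at offset 1: 0xE1 = 11100001 → 3-byte char (#2). Advance 3.
Byte at offset 4: 0xC5 = 11000101 → 2-byte char (#3). Advance 2.
Byte at offset 6: 0xF0 = 11110000 → 4-byte char (#4). Advance 4.
Byte at offset 10: 0xE1 = 11100001 → 3-byte char (#5). Advance 3.
Byte at offset 13: 0xF0 = 11110000 → 4-byte char (#6). Advance 4.
Byte at offset 17: 0xF3 = 11110011 → 4-byte char (#7). Advance 4.
Reached end at offset 21 after 7 code points.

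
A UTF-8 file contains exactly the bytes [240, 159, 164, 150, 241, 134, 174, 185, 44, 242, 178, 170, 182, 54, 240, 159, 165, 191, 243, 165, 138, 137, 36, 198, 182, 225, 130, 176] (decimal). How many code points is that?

10

Byte at offset 0: 0xF0 = 11110000 → 4-byte char (#1). Advance 4.
Byte at offset 4: 0xF1 = 11110001 → 4-byte char (#2). Advance 4.
Byte at offset 8: 0x2C = 00101100 → 1-byte char (#3). Advance 1.
Byte at offset 9: 0xF2 = 11110010 → 4-byte char (#4). Advance 4.
Byte at offset 13: 0x36 = 00110110 → 1-byte char (#5). Advance 1.
Byte at offset 14: 0xF0 = 11110000 → 4-byte char (#6). Advance 4.
Byte at offset 18: 0xF3 = 11110011 → 4-byte char (#7). Advance 4.
Byte at offset 22: 0x24 = 00100100 → 1-byte char (#8). Advance 1.
Byte at offset 23: 0xC6 = 11000110 → 2-byte char (#9). Advance 2.
Byte at offset 25: 0xE1 = 11100001 → 3-byte char (#10). Advance 3.
Reached end at offset 28 after 10 code points.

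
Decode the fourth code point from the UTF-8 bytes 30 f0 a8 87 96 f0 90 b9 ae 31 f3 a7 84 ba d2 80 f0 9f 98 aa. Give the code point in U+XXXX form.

Offset 0: leading byte 0x30 = 00110000 → 1-byte char #1 = 30.
Offset 1: leading byte 0xF0 = 11110000 → 4-byte char #2 = F0 A8 87 96.
Offset 5: leading byte 0xF0 = 11110000 → 4-byte char #3 = F0 90 B9 AE.
Offset 9: leading byte 0x31 = 00110001 → 1-byte char #4 = 31.
Leading byte 0x31 = 00110001 matches 0xxxxxxx → 1-byte sequence.
Byte 1: 0x31 = 00110001, payload 0110001 (7 bits).
Concatenate: 0110001 = 0x31 (7 bits → U+0031).

U+0031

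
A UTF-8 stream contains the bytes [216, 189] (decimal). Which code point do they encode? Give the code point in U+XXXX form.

Leading byte 0xD8 = 11011000 matches 110xxxxx → 2-byte sequence.
Byte 1: 0xD8 = 11011000, payload 11000 (5 bits).
Byte 2: 0xBD = 10111101 (10xxxxxx ✓), payload 111101.
Concatenate: 11000111101 = 0x63D (11 bits → U+063D).

U+063D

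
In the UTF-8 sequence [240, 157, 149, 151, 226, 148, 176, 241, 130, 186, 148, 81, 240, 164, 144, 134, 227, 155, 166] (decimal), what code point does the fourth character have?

Offset 0: leading byte 0xF0 = 11110000 → 4-byte char #1 = F0 9D 95 97.
Offset 4: leading byte 0xE2 = 11100010 → 3-byte char #2 = E2 94 B0.
Offset 7: leading byte 0xF1 = 11110001 → 4-byte char #3 = F1 82 BA 94.
Offset 11: leading byte 0x51 = 01010001 → 1-byte char #4 = 51.
Leading byte 0x51 = 01010001 matches 0xxxxxxx → 1-byte sequence.
Byte 1: 0x51 = 01010001, payload 1010001 (7 bits).
Concatenate: 1010001 = 0x51 (7 bits → U+0051).

U+0051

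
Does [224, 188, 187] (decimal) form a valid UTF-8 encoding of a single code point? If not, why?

Leading byte 0xE0 = 11100000 → 3-byte form.
Continuation bytes 0xBC=10111100, 0xBB=10111011 all match 10xxxxxx.
Decoded value 0xF3B is ≥ 0x800 (shortest form) and not a surrogate.

valid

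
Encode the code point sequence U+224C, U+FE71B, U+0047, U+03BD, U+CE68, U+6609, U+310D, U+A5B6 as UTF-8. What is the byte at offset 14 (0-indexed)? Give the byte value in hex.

U+224C → 3-byte form E2 89 8C at offsets 0–2.
U+FE71B → 4-byte form F3 BE 9C 9B at offsets 3–6.
U+0047 → 1-byte form 47 at offsets 7–7.
U+03BD → 2-byte form CE BD at offsets 8–9.
U+CE68 → 3-byte form EC B9 A8 at offsets 10–12.
U+6609 → 3-byte form E6 98 89 at offsets 13–15.
Offset 14 falls in char 6's range; it's byte 2 of E6 98 89 = 0x98.

0x98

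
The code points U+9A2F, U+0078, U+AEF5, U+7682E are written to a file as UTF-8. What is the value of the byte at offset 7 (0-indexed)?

U+9A2F → 3-byte form E9 A8 AF at offsets 0–2.
U+0078 → 1-byte form 78 at offsets 3–3.
U+AEF5 → 3-byte form EA BB B5 at offsets 4–6.
U+7682E → 4-byte form F1 B6 A0 AE at offsets 7–10.
Offset 7 falls in char 4's range; it's byte 1 of F1 B6 A0 AE = 0xF1.

0xF1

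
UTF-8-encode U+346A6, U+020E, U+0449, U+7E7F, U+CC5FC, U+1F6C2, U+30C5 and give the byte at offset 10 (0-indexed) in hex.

0xBF

U+346A6 → 4-byte form F0 B4 9A A6 at offsets 0–3.
U+020E → 2-byte form C8 8E at offsets 4–5.
U+0449 → 2-byte form D1 89 at offsets 6–7.
U+7E7F → 3-byte form E7 B9 BF at offsets 8–10.
Offset 10 falls in char 4's range; it's byte 3 of E7 B9 BF = 0xBF.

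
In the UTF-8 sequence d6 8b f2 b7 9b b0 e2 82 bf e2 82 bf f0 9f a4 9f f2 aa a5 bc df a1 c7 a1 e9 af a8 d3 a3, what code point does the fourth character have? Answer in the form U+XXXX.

U+20BF

Offset 0: leading byte 0xD6 = 11010110 → 2-byte char #1 = D6 8B.
Offset 2: leading byte 0xF2 = 11110010 → 4-byte char #2 = F2 B7 9B B0.
Offset 6: leading byte 0xE2 = 11100010 → 3-byte char #3 = E2 82 BF.
Offset 9: leading byte 0xE2 = 11100010 → 3-byte char #4 = E2 82 BF.
Leading byte 0xE2 = 11100010 matches 1110xxxx → 3-byte sequence.
Byte 1: 0xE2 = 11100010, payload 0010 (4 bits).
Byte 2: 0x82 = 10000010 (10xxxxxx ✓), payload 000010.
Byte 3: 0xBF = 10111111 (10xxxxxx ✓), payload 111111.
Concatenate: 0010000010111111 = 0x20BF (16 bits → U+20BF).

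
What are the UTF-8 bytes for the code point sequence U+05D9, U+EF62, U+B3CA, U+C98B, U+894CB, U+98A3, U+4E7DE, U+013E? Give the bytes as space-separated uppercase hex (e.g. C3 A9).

U+05D9: 2-byte form → D7 99.
U+EF62: 3-byte form → EE BD A2.
U+B3CA: 3-byte form → EB 8F 8A.
U+C98B: 3-byte form → EC A6 8B.
U+894CB: 4-byte form → F2 89 93 8B.
U+98A3: 3-byte form → E9 A2 A3.
U+4E7DE: 4-byte form → F1 8E 9F 9E.
U+013E: 2-byte form → C4 BE.
Concatenated (24 bytes): D7 99 EE BD A2 EB 8F 8A EC A6 8B F2 89 93 8B E9 A2 A3 F1 8E 9F 9E C4 BE.

D7 99 EE BD A2 EB 8F 8A EC A6 8B F2 89 93 8B E9 A2 A3 F1 8E 9F 9E C4 BE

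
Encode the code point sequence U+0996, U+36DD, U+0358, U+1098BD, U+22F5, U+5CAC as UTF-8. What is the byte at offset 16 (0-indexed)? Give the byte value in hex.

0xB2

U+0996 → 3-byte form E0 A6 96 at offsets 0–2.
U+36DD → 3-byte form E3 9B 9D at offsets 3–5.
U+0358 → 2-byte form CD 98 at offsets 6–7.
U+1098BD → 4-byte form F4 89 A2 BD at offsets 8–11.
U+22F5 → 3-byte form E2 8B B5 at offsets 12–14.
U+5CAC → 3-byte form E5 B2 AC at offsets 15–17.
Offset 16 falls in char 6's range; it's byte 2 of E5 B2 AC = 0xB2.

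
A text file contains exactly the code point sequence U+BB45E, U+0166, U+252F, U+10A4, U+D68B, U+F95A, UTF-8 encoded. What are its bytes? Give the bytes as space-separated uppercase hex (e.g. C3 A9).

U+BB45E: 4-byte form → F2 BB 91 9E.
U+0166: 2-byte form → C5 A6.
U+252F: 3-byte form → E2 94 AF.
U+10A4: 3-byte form → E1 82 A4.
U+D68B: 3-byte form → ED 9A 8B.
U+F95A: 3-byte form → EF A5 9A.
Concatenated (18 bytes): F2 BB 91 9E C5 A6 E2 94 AF E1 82 A4 ED 9A 8B EF A5 9A.

F2 BB 91 9E C5 A6 E2 94 AF E1 82 A4 ED 9A 8B EF A5 9A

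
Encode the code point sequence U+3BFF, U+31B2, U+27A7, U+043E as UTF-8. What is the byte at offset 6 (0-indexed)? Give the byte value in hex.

0xE2

U+3BFF → 3-byte form E3 AF BF at offsets 0–2.
U+31B2 → 3-byte form E3 86 B2 at offsets 3–5.
U+27A7 → 3-byte form E2 9E A7 at offsets 6–8.
Offset 6 falls in char 3's range; it's byte 1 of E2 9E A7 = 0xE2.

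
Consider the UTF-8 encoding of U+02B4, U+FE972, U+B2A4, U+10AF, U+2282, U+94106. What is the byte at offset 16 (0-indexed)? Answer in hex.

0x94

U+02B4 → 2-byte form CA B4 at offsets 0–1.
U+FE972 → 4-byte form F3 BE A5 B2 at offsets 2–5.
U+B2A4 → 3-byte form EB 8A A4 at offsets 6–8.
U+10AF → 3-byte form E1 82 AF at offsets 9–11.
U+2282 → 3-byte form E2 8A 82 at offsets 12–14.
U+94106 → 4-byte form F2 94 84 86 at offsets 15–18.
Offset 16 falls in char 6's range; it's byte 2 of F2 94 84 86 = 0x94.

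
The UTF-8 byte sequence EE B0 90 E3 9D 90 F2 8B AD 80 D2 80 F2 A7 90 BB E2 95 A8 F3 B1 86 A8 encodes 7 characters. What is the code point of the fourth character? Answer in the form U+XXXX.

Offset 0: leading byte 0xEE = 11101110 → 3-byte char #1 = EE B0 90.
Offset 3: leading byte 0xE3 = 11100011 → 3-byte char #2 = E3 9D 90.
Offset 6: leading byte 0xF2 = 11110010 → 4-byte char #3 = F2 8B AD 80.
Offset 10: leading byte 0xD2 = 11010010 → 2-byte char #4 = D2 80.
Leading byte 0xD2 = 11010010 matches 110xxxxx → 2-byte sequence.
Byte 1: 0xD2 = 11010010, payload 10010 (5 bits).
Byte 2: 0x80 = 10000000 (10xxxxxx ✓), payload 000000.
Concatenate: 10010000000 = 0x480 (11 bits → U+0480).

U+0480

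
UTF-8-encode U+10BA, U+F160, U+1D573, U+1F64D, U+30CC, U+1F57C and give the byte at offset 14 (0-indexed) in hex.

0xE3

U+10BA → 3-byte form E1 82 BA at offsets 0–2.
U+F160 → 3-byte form EF 85 A0 at offsets 3–5.
U+1D573 → 4-byte form F0 9D 95 B3 at offsets 6–9.
U+1F64D → 4-byte form F0 9F 99 8D at offsets 10–13.
U+30CC → 3-byte form E3 83 8C at offsets 14–16.
Offset 14 falls in char 5's range; it's byte 1 of E3 83 8C = 0xE3.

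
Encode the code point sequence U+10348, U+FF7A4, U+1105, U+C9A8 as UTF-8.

F0 90 8D 88 F3 BF 9E A4 E1 84 85 EC A6 A8

U+10348: 4-byte form → F0 90 8D 88.
U+FF7A4: 4-byte form → F3 BF 9E A4.
U+1105: 3-byte form → E1 84 85.
U+C9A8: 3-byte form → EC A6 A8.
Concatenated (14 bytes): F0 90 8D 88 F3 BF 9E A4 E1 84 85 EC A6 A8.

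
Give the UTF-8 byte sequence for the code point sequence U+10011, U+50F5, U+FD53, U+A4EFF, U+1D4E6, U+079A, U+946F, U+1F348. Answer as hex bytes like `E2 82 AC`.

U+10011: 4-byte form → F0 90 80 91.
U+50F5: 3-byte form → E5 83 B5.
U+FD53: 3-byte form → EF B5 93.
U+A4EFF: 4-byte form → F2 A4 BB BF.
U+1D4E6: 4-byte form → F0 9D 93 A6.
U+079A: 2-byte form → DE 9A.
U+946F: 3-byte form → E9 91 AF.
U+1F348: 4-byte form → F0 9F 8D 88.
Concatenated (27 bytes): F0 90 80 91 E5 83 B5 EF B5 93 F2 A4 BB BF F0 9D 93 A6 DE 9A E9 91 AF F0 9F 8D 88.

F0 90 80 91 E5 83 B5 EF B5 93 F2 A4 BB BF F0 9D 93 A6 DE 9A E9 91 AF F0 9F 8D 88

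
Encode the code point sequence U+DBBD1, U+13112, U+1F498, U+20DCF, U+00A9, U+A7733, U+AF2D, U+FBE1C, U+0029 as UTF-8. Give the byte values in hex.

F3 9B AF 91 F0 93 84 92 F0 9F 92 98 F0 A0 B7 8F C2 A9 F2 A7 9C B3 EA BC AD F3 BB B8 9C 29

U+DBBD1: 4-byte form → F3 9B AF 91.
U+13112: 4-byte form → F0 93 84 92.
U+1F498: 4-byte form → F0 9F 92 98.
U+20DCF: 4-byte form → F0 A0 B7 8F.
U+00A9: 2-byte form → C2 A9.
U+A7733: 4-byte form → F2 A7 9C B3.
U+AF2D: 3-byte form → EA BC AD.
U+FBE1C: 4-byte form → F3 BB B8 9C.
U+0029: 1-byte form → 29.
Concatenated (30 bytes): F3 9B AF 91 F0 93 84 92 F0 9F 92 98 F0 A0 B7 8F C2 A9 F2 A7 9C B3 EA BC AD F3 BB B8 9C 29.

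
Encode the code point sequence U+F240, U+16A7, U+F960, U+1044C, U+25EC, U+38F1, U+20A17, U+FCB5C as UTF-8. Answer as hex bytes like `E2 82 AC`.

U+F240: 3-byte form → EF 89 80.
U+16A7: 3-byte form → E1 9A A7.
U+F960: 3-byte form → EF A5 A0.
U+1044C: 4-byte form → F0 90 91 8C.
U+25EC: 3-byte form → E2 97 AC.
U+38F1: 3-byte form → E3 A3 B1.
U+20A17: 4-byte form → F0 A0 A8 97.
U+FCB5C: 4-byte form → F3 BC AD 9C.
Concatenated (27 bytes): EF 89 80 E1 9A A7 EF A5 A0 F0 90 91 8C E2 97 AC E3 A3 B1 F0 A0 A8 97 F3 BC AD 9C.

EF 89 80 E1 9A A7 EF A5 A0 F0 90 91 8C E2 97 AC E3 A3 B1 F0 A0 A8 97 F3 BC AD 9C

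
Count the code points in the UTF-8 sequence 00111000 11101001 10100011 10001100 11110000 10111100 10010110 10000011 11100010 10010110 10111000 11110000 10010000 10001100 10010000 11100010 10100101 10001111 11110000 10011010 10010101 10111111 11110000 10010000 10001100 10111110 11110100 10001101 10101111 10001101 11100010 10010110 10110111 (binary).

10

Byte at offset 0: 0x38 = 00111000 → 1-byte char (#1). Advance 1.
Byte at offset 1: 0xE9 = 11101001 → 3-byte char (#2). Advance 3.
Byte at offset 4: 0xF0 = 11110000 → 4-byte char (#3). Advance 4.
Byte at offset 8: 0xE2 = 11100010 → 3-byte char (#4). Advance 3.
Byte at offset 11: 0xF0 = 11110000 → 4-byte char (#5). Advance 4.
Byte at offset 15: 0xE2 = 11100010 → 3-byte char (#6). Advance 3.
Byte at offset 18: 0xF0 = 11110000 → 4-byte char (#7). Advance 4.
Byte at offset 22: 0xF0 = 11110000 → 4-byte char (#8). Advance 4.
Byte at offset 26: 0xF4 = 11110100 → 4-byte char (#9). Advance 4.
Byte at offset 30: 0xE2 = 11100010 → 3-byte char (#10). Advance 3.
Reached end at offset 33 after 10 code points.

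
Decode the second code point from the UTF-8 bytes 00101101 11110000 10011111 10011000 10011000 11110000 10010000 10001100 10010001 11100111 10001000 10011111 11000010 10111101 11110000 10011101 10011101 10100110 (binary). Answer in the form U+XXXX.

Offset 0: leading byte 0x2D = 00101101 → 1-byte char #1 = 2D.
Offset 1: leading byte 0xF0 = 11110000 → 4-byte char #2 = F0 9F 98 98.
Leading byte 0xF0 = 11110000 matches 11110xxx → 4-byte sequence.
Byte 1: 0xF0 = 11110000, payload 000 (3 bits).
Byte 2: 0x9F = 10011111 (10xxxxxx ✓), payload 011111.
Byte 3: 0x98 = 10011000 (10xxxxxx ✓), payload 011000.
Byte 4: 0x98 = 10011000 (10xxxxxx ✓), payload 011000.
Concatenate: 000011111011000011000 = 0x1F618 (21 bits → U+1F618).

U+1F618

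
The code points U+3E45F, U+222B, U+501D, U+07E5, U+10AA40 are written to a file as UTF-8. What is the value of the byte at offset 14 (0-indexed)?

U+3E45F → 4-byte form F0 BE 91 9F at offsets 0–3.
U+222B → 3-byte form E2 88 AB at offsets 4–6.
U+501D → 3-byte form E5 80 9D at offsets 7–9.
U+07E5 → 2-byte form DF A5 at offsets 10–11.
U+10AA40 → 4-byte form F4 8A A9 80 at offsets 12–15.
Offset 14 falls in char 5's range; it's byte 3 of F4 8A A9 80 = 0xA9.

0xA9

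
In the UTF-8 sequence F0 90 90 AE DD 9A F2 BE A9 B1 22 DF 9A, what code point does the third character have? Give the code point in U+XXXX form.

Offset 0: leading byte 0xF0 = 11110000 → 4-byte char #1 = F0 90 90 AE.
Offset 4: leading byte 0xDD = 11011101 → 2-byte char #2 = DD 9A.
Offset 6: leading byte 0xF2 = 11110010 → 4-byte char #3 = F2 BE A9 B1.
Leading byte 0xF2 = 11110010 matches 11110xxx → 4-byte sequence.
Byte 1: 0xF2 = 11110010, payload 010 (3 bits).
Byte 2: 0xBE = 10111110 (10xxxxxx ✓), payload 111110.
Byte 3: 0xA9 = 10101001 (10xxxxxx ✓), payload 101001.
Byte 4: 0xB1 = 10110001 (10xxxxxx ✓), payload 110001.
Concatenate: 010111110101001110001 = 0xBEA71 (21 bits → U+BEA71).

U+BEA71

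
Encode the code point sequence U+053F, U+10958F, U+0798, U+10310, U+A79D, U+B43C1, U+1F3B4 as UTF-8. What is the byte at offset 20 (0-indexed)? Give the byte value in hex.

U+053F → 2-byte form D4 BF at offsets 0–1.
U+10958F → 4-byte form F4 89 96 8F at offsets 2–5.
U+0798 → 2-byte form DE 98 at offsets 6–7.
U+10310 → 4-byte form F0 90 8C 90 at offsets 8–11.
U+A79D → 3-byte form EA 9E 9D at offsets 12–14.
U+B43C1 → 4-byte form F2 B4 8F 81 at offsets 15–18.
U+1F3B4 → 4-byte form F0 9F 8E B4 at offsets 19–22.
Offset 20 falls in char 7's range; it's byte 2 of F0 9F 8E B4 = 0x9F.

0x9F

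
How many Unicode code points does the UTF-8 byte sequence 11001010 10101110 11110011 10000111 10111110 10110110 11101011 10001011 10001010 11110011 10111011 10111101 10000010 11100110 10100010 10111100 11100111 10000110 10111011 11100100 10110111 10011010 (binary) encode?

Byte at offset 0: 0xCA = 11001010 → 2-byte char (#1). Advance 2.
Byte at offset 2: 0xF3 = 11110011 → 4-byte char (#2). Advance 4.
Byte at offset 6: 0xEB = 11101011 → 3-byte char (#3). Advance 3.
Byte at offset 9: 0xF3 = 11110011 → 4-byte char (#4). Advance 4.
Byte at offset 13: 0xE6 = 11100110 → 3-byte char (#5). Advance 3.
Byte at offset 16: 0xE7 = 11100111 → 3-byte char (#6). Advance 3.
Byte at offset 19: 0xE4 = 11100100 → 3-byte char (#7). Advance 3.
Reached end at offset 22 after 7 code points.

7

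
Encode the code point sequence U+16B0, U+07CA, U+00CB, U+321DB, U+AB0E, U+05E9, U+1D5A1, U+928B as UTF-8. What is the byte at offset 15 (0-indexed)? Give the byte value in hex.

0xA9

U+16B0 → 3-byte form E1 9A B0 at offsets 0–2.
U+07CA → 2-byte form DF 8A at offsets 3–4.
U+00CB → 2-byte form C3 8B at offsets 5–6.
U+321DB → 4-byte form F0 B2 87 9B at offsets 7–10.
U+AB0E → 3-byte form EA AC 8E at offsets 11–13.
U+05E9 → 2-byte form D7 A9 at offsets 14–15.
Offset 15 falls in char 6's range; it's byte 2 of D7 A9 = 0xA9.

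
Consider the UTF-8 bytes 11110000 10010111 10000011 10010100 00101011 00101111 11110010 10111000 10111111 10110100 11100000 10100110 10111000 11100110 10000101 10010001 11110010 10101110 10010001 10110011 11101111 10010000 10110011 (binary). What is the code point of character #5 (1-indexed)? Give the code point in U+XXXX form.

Offset 0: leading byte 0xF0 = 11110000 → 4-byte char #1 = F0 97 83 94.
Offset 4: leading byte 0x2B = 00101011 → 1-byte char #2 = 2B.
Offset 5: leading byte 0x2F = 00101111 → 1-byte char #3 = 2F.
Offset 6: leading byte 0xF2 = 11110010 → 4-byte char #4 = F2 B8 BF B4.
Offset 10: leading byte 0xE0 = 11100000 → 3-byte char #5 = E0 A6 B8.
Leading byte 0xE0 = 11100000 matches 1110xxxx → 3-byte sequence.
Byte 1: 0xE0 = 11100000, payload 0000 (4 bits).
Byte 2: 0xA6 = 10100110 (10xxxxxx ✓), payload 100110.
Byte 3: 0xB8 = 10111000 (10xxxxxx ✓), payload 111000.
Concatenate: 0000100110111000 = 0x9B8 (16 bits → U+09B8).

U+09B8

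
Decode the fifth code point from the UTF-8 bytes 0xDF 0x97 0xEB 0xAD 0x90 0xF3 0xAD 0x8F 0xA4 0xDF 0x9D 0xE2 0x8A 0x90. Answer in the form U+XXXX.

Offset 0: leading byte 0xDF = 11011111 → 2-byte char #1 = DF 97.
Offset 2: leading byte 0xEB = 11101011 → 3-byte char #2 = EB AD 90.
Offset 5: leading byte 0xF3 = 11110011 → 4-byte char #3 = F3 AD 8F A4.
Offset 9: leading byte 0xDF = 11011111 → 2-byte char #4 = DF 9D.
Offset 11: leading byte 0xE2 = 11100010 → 3-byte char #5 = E2 8A 90.
Leading byte 0xE2 = 11100010 matches 1110xxxx → 3-byte sequence.
Byte 1: 0xE2 = 11100010, payload 0010 (4 bits).
Byte 2: 0x8A = 10001010 (10xxxxxx ✓), payload 001010.
Byte 3: 0x90 = 10010000 (10xxxxxx ✓), payload 010000.
Concatenate: 0010001010010000 = 0x2290 (16 bits → U+2290).

U+2290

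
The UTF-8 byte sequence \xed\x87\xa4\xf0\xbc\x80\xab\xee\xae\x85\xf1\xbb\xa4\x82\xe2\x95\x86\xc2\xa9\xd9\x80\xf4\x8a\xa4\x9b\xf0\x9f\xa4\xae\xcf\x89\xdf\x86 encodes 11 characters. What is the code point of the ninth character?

Offset 0: leading byte 0xED = 11101101 → 3-byte char #1 = ED 87 A4.
Offset 3: leading byte 0xF0 = 11110000 → 4-byte char #2 = F0 BC 80 AB.
Offset 7: leading byte 0xEE = 11101110 → 3-byte char #3 = EE AE 85.
Offset 10: leading byte 0xF1 = 11110001 → 4-byte char #4 = F1 BB A4 82.
Offset 14: leading byte 0xE2 = 11100010 → 3-byte char #5 = E2 95 86.
Offset 17: leading byte 0xC2 = 11000010 → 2-byte char #6 = C2 A9.
Offset 19: leading byte 0xD9 = 11011001 → 2-byte char #7 = D9 80.
Offset 21: leading byte 0xF4 = 11110100 → 4-byte char #8 = F4 8A A4 9B.
Offset 25: leading byte 0xF0 = 11110000 → 4-byte char #9 = F0 9F A4 AE.
Leading byte 0xF0 = 11110000 matches 11110xxx → 4-byte sequence.
Byte 1: 0xF0 = 11110000, payload 000 (3 bits).
Byte 2: 0x9F = 10011111 (10xxxxxx ✓), payload 011111.
Byte 3: 0xA4 = 10100100 (10xxxxxx ✓), payload 100100.
Byte 4: 0xAE = 10101110 (10xxxxxx ✓), payload 101110.
Concatenate: 000011111100100101110 = 0x1F92E (21 bits → U+1F92E).

U+1F92E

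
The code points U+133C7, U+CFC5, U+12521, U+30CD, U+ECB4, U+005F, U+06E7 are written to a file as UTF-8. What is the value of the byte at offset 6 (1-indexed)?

1-indexed offset 6 is 0-indexed offset 5.
U+133C7 → 4-byte form F0 93 8F 87 at offsets 0–3.
U+CFC5 → 3-byte form EC BF 85 at offsets 4–6.
Offset 5 falls in char 2's range; it's byte 2 of EC BF 85 = 0xBF.

0xBF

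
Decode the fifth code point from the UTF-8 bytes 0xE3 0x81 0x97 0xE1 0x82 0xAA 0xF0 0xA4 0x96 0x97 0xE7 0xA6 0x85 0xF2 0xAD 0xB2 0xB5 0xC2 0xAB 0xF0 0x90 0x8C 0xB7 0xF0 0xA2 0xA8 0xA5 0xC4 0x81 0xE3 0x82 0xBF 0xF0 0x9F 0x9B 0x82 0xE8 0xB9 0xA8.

Offset 0: leading byte 0xE3 = 11100011 → 3-byte char #1 = E3 81 97.
Offset 3: leading byte 0xE1 = 11100001 → 3-byte char #2 = E1 82 AA.
Offset 6: leading byte 0xF0 = 11110000 → 4-byte char #3 = F0 A4 96 97.
Offset 10: leading byte 0xE7 = 11100111 → 3-byte char #4 = E7 A6 85.
Offset 13: leading byte 0xF2 = 11110010 → 4-byte char #5 = F2 AD B2 B5.
Leading byte 0xF2 = 11110010 matches 11110xxx → 4-byte sequence.
Byte 1: 0xF2 = 11110010, payload 010 (3 bits).
Byte 2: 0xAD = 10101101 (10xxxxxx ✓), payload 101101.
Byte 3: 0xB2 = 10110010 (10xxxxxx ✓), payload 110010.
Byte 4: 0xB5 = 10110101 (10xxxxxx ✓), payload 110101.
Concatenate: 010101101110010110101 = 0xADCB5 (21 bits → U+ADCB5).

U+ADCB5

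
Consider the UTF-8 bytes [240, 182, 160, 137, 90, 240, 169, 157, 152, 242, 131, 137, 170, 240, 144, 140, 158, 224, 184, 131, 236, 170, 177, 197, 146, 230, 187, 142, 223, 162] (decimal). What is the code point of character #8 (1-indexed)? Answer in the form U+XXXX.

U+0152

Offset 0: leading byte 0xF0 = 11110000 → 4-byte char #1 = F0 B6 A0 89.
Offset 4: leading byte 0x5A = 01011010 → 1-byte char #2 = 5A.
Offset 5: leading byte 0xF0 = 11110000 → 4-byte char #3 = F0 A9 9D 98.
Offset 9: leading byte 0xF2 = 11110010 → 4-byte char #4 = F2 83 89 AA.
Offset 13: leading byte 0xF0 = 11110000 → 4-byte char #5 = F0 90 8C 9E.
Offset 17: leading byte 0xE0 = 11100000 → 3-byte char #6 = E0 B8 83.
Offset 20: leading byte 0xEC = 11101100 → 3-byte char #7 = EC AA B1.
Offset 23: leading byte 0xC5 = 11000101 → 2-byte char #8 = C5 92.
Leading byte 0xC5 = 11000101 matches 110xxxxx → 2-byte sequence.
Byte 1: 0xC5 = 11000101, payload 00101 (5 bits).
Byte 2: 0x92 = 10010010 (10xxxxxx ✓), payload 010010.
Concatenate: 00101010010 = 0x152 (11 bits → U+0152).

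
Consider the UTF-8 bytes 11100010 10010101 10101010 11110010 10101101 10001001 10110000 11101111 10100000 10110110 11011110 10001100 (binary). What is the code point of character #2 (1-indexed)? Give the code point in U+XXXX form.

Offset 0: leading byte 0xE2 = 11100010 → 3-byte char #1 = E2 95 AA.
Offset 3: leading byte 0xF2 = 11110010 → 4-byte char #2 = F2 AD 89 B0.
Leading byte 0xF2 = 11110010 matches 11110xxx → 4-byte sequence.
Byte 1: 0xF2 = 11110010, payload 010 (3 bits).
Byte 2: 0xAD = 10101101 (10xxxxxx ✓), payload 101101.
Byte 3: 0x89 = 10001001 (10xxxxxx ✓), payload 001001.
Byte 4: 0xB0 = 10110000 (10xxxxxx ✓), payload 110000.
Concatenate: 010101101001001110000 = 0xAD270 (21 bits → U+AD270).

U+AD270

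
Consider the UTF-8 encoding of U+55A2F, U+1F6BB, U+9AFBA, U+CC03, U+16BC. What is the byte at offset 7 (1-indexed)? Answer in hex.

1-indexed offset 7 is 0-indexed offset 6.
U+55A2F → 4-byte form F1 95 A8 AF at offsets 0–3.
U+1F6BB → 4-byte form F0 9F 9A BB at offsets 4–7.
Offset 6 falls in char 2's range; it's byte 3 of F0 9F 9A BB = 0x9A.

0x9A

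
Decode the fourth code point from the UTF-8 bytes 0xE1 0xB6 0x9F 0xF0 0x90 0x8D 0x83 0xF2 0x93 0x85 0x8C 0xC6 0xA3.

U+01A3

Offset 0: leading byte 0xE1 = 11100001 → 3-byte char #1 = E1 B6 9F.
Offset 3: leading byte 0xF0 = 11110000 → 4-byte char #2 = F0 90 8D 83.
Offset 7: leading byte 0xF2 = 11110010 → 4-byte char #3 = F2 93 85 8C.
Offset 11: leading byte 0xC6 = 11000110 → 2-byte char #4 = C6 A3.
Leading byte 0xC6 = 11000110 matches 110xxxxx → 2-byte sequence.
Byte 1: 0xC6 = 11000110, payload 00110 (5 bits).
Byte 2: 0xA3 = 10100011 (10xxxxxx ✓), payload 100011.
Concatenate: 00110100011 = 0x1A3 (11 bits → U+01A3).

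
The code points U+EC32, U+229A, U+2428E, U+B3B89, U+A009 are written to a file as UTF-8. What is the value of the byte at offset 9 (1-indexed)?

0x8A

1-indexed offset 9 is 0-indexed offset 8.
U+EC32 → 3-byte form EE B0 B2 at offsets 0–2.
U+229A → 3-byte form E2 8A 9A at offsets 3–5.
U+2428E → 4-byte form F0 A4 8A 8E at offsets 6–9.
Offset 8 falls in char 3's range; it's byte 3 of F0 A4 8A 8E = 0x8A.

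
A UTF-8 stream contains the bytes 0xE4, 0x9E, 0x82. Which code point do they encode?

U+4782

Leading byte 0xE4 = 11100100 matches 1110xxxx → 3-byte sequence.
Byte 1: 0xE4 = 11100100, payload 0100 (4 bits).
Byte 2: 0x9E = 10011110 (10xxxxxx ✓), payload 011110.
Byte 3: 0x82 = 10000010 (10xxxxxx ✓), payload 000010.
Concatenate: 0100011110000010 = 0x4782 (16 bits → U+4782).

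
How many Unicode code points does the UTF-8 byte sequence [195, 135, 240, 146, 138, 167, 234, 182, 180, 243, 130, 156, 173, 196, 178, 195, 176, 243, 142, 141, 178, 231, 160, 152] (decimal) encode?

Byte at offset 0: 0xC3 = 11000011 → 2-byte char (#1). Advance 2.
Byte at offset 2: 0xF0 = 11110000 → 4-byte char (#2). Advance 4.
Byte at offset 6: 0xEA = 11101010 → 3-byte char (#3). Advance 3.
Byte at offset 9: 0xF3 = 11110011 → 4-byte char (#4). Advance 4.
Byte at offset 13: 0xC4 = 11000100 → 2-byte char (#5). Advance 2.
Byte at offset 15: 0xC3 = 11000011 → 2-byte char (#6). Advance 2.
Byte at offset 17: 0xF3 = 11110011 → 4-byte char (#7). Advance 4.
Byte at offset 21: 0xE7 = 11100111 → 3-byte char (#8). Advance 3.
Reached end at offset 24 after 8 code points.

8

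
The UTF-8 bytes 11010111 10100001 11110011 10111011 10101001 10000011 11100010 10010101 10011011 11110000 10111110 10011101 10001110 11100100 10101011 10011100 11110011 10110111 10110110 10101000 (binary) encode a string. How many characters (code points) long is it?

Byte at offset 0: 0xD7 = 11010111 → 2-byte char (#1). Advance 2.
Byte at offset 2: 0xF3 = 11110011 → 4-byte char (#2). Advance 4.
Byte at offset 6: 0xE2 = 11100010 → 3-byte char (#3). Advance 3.
Byte at offset 9: 0xF0 = 11110000 → 4-byte char (#4). Advance 4.
Byte at offset 13: 0xE4 = 11100100 → 3-byte char (#5). Advance 3.
Byte at offset 16: 0xF3 = 11110011 → 4-byte char (#6). Advance 4.
Reached end at offset 20 after 6 code points.

6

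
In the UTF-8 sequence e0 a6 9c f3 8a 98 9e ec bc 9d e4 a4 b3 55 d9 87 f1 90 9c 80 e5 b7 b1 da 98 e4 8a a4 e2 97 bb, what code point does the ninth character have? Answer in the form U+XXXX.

Offset 0: leading byte 0xE0 = 11100000 → 3-byte char #1 = E0 A6 9C.
Offset 3: leading byte 0xF3 = 11110011 → 4-byte char #2 = F3 8A 98 9E.
Offset 7: leading byte 0xEC = 11101100 → 3-byte char #3 = EC BC 9D.
Offset 10: leading byte 0xE4 = 11100100 → 3-byte char #4 = E4 A4 B3.
Offset 13: leading byte 0x55 = 01010101 → 1-byte char #5 = 55.
Offset 14: leading byte 0xD9 = 11011001 → 2-byte char #6 = D9 87.
Offset 16: leading byte 0xF1 = 11110001 → 4-byte char #7 = F1 90 9C 80.
Offset 20: leading byte 0xE5 = 11100101 → 3-byte char #8 = E5 B7 B1.
Offset 23: leading byte 0xDA = 11011010 → 2-byte char #9 = DA 98.
Leading byte 0xDA = 11011010 matches 110xxxxx → 2-byte sequence.
Byte 1: 0xDA = 11011010, payload 11010 (5 bits).
Byte 2: 0x98 = 10011000 (10xxxxxx ✓), payload 011000.
Concatenate: 11010011000 = 0x698 (11 bits → U+0698).

U+0698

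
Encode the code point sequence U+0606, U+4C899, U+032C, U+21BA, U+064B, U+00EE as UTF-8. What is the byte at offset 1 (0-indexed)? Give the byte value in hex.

0x86

U+0606 → 2-byte form D8 86 at offsets 0–1.
Offset 1 falls in char 1's range; it's byte 2 of D8 86 = 0x86.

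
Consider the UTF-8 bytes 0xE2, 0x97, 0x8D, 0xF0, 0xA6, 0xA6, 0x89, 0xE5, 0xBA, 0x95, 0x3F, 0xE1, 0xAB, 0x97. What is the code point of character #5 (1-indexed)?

U+1AD7

Offset 0: leading byte 0xE2 = 11100010 → 3-byte char #1 = E2 97 8D.
Offset 3: leading byte 0xF0 = 11110000 → 4-byte char #2 = F0 A6 A6 89.
Offset 7: leading byte 0xE5 = 11100101 → 3-byte char #3 = E5 BA 95.
Offset 10: leading byte 0x3F = 00111111 → 1-byte char #4 = 3F.
Offset 11: leading byte 0xE1 = 11100001 → 3-byte char #5 = E1 AB 97.
Leading byte 0xE1 = 11100001 matches 1110xxxx → 3-byte sequence.
Byte 1: 0xE1 = 11100001, payload 0001 (4 bits).
Byte 2: 0xAB = 10101011 (10xxxxxx ✓), payload 101011.
Byte 3: 0x97 = 10010111 (10xxxxxx ✓), payload 010111.
Concatenate: 0001101011010111 = 0x1AD7 (16 bits → U+1AD7).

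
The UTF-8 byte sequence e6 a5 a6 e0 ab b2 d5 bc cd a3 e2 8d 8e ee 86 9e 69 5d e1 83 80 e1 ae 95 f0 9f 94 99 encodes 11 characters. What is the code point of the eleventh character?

U+1F519

Offset 0: leading byte 0xE6 = 11100110 → 3-byte char #1 = E6 A5 A6.
Offset 3: leading byte 0xE0 = 11100000 → 3-byte char #2 = E0 AB B2.
Offset 6: leading byte 0xD5 = 11010101 → 2-byte char #3 = D5 BC.
Offset 8: leading byte 0xCD = 11001101 → 2-byte char #4 = CD A3.
Offset 10: leading byte 0xE2 = 11100010 → 3-byte char #5 = E2 8D 8E.
Offset 13: leading byte 0xEE = 11101110 → 3-byte char #6 = EE 86 9E.
Offset 16: leading byte 0x69 = 01101001 → 1-byte char #7 = 69.
Offset 17: leading byte 0x5D = 01011101 → 1-byte char #8 = 5D.
Offset 18: leading byte 0xE1 = 11100001 → 3-byte char #9 = E1 83 80.
Offset 21: leading byte 0xE1 = 11100001 → 3-byte char #10 = E1 AE 95.
Offset 24: leading byte 0xF0 = 11110000 → 4-byte char #11 = F0 9F 94 99.
Leading byte 0xF0 = 11110000 matches 11110xxx → 4-byte sequence.
Byte 1: 0xF0 = 11110000, payload 000 (3 bits).
Byte 2: 0x9F = 10011111 (10xxxxxx ✓), payload 011111.
Byte 3: 0x94 = 10010100 (10xxxxxx ✓), payload 010100.
Byte 4: 0x99 = 10011001 (10xxxxxx ✓), payload 011001.
Concatenate: 000011111010100011001 = 0x1F519 (21 bits → U+1F519).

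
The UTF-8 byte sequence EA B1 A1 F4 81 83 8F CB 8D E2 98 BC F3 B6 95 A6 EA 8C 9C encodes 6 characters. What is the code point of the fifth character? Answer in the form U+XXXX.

Offset 0: leading byte 0xEA = 11101010 → 3-byte char #1 = EA B1 A1.
Offset 3: leading byte 0xF4 = 11110100 → 4-byte char #2 = F4 81 83 8F.
Offset 7: leading byte 0xCB = 11001011 → 2-byte char #3 = CB 8D.
Offset 9: leading byte 0xE2 = 11100010 → 3-byte char #4 = E2 98 BC.
Offset 12: leading byte 0xF3 = 11110011 → 4-byte char #5 = F3 B6 95 A6.
Leading byte 0xF3 = 11110011 matches 11110xxx → 4-byte sequence.
Byte 1: 0xF3 = 11110011, payload 011 (3 bits).
Byte 2: 0xB6 = 10110110 (10xxxxxx ✓), payload 110110.
Byte 3: 0x95 = 10010101 (10xxxxxx ✓), payload 010101.
Byte 4: 0xA6 = 10100110 (10xxxxxx ✓), payload 100110.
Concatenate: 011110110010101100110 = 0xF6566 (21 bits → U+F6566).

U+F6566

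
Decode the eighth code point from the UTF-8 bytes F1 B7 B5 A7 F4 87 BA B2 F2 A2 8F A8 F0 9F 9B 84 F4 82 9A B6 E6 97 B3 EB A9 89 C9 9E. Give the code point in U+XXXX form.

U+025E

Offset 0: leading byte 0xF1 = 11110001 → 4-byte char #1 = F1 B7 B5 A7.
Offset 4: leading byte 0xF4 = 11110100 → 4-byte char #2 = F4 87 BA B2.
Offset 8: leading byte 0xF2 = 11110010 → 4-byte char #3 = F2 A2 8F A8.
Offset 12: leading byte 0xF0 = 11110000 → 4-byte char #4 = F0 9F 9B 84.
Offset 16: leading byte 0xF4 = 11110100 → 4-byte char #5 = F4 82 9A B6.
Offset 20: leading byte 0xE6 = 11100110 → 3-byte char #6 = E6 97 B3.
Offset 23: leading byte 0xEB = 11101011 → 3-byte char #7 = EB A9 89.
Offset 26: leading byte 0xC9 = 11001001 → 2-byte char #8 = C9 9E.
Leading byte 0xC9 = 11001001 matches 110xxxxx → 2-byte sequence.
Byte 1: 0xC9 = 11001001, payload 01001 (5 bits).
Byte 2: 0x9E = 10011110 (10xxxxxx ✓), payload 011110.
Concatenate: 01001011110 = 0x25E (11 bits → U+025E).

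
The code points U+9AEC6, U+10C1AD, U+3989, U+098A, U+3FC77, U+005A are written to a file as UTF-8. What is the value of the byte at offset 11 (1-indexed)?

0x89

1-indexed offset 11 is 0-indexed offset 10.
U+9AEC6 → 4-byte form F2 9A BB 86 at offsets 0–3.
U+10C1AD → 4-byte form F4 8C 86 AD at offsets 4–7.
U+3989 → 3-byte form E3 A6 89 at offsets 8–10.
Offset 10 falls in char 3's range; it's byte 3 of E3 A6 89 = 0x89.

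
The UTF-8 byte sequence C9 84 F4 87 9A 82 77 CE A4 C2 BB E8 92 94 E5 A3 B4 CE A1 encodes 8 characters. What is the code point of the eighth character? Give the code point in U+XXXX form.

Offset 0: leading byte 0xC9 = 11001001 → 2-byte char #1 = C9 84.
Offset 2: leading byte 0xF4 = 11110100 → 4-byte char #2 = F4 87 9A 82.
Offset 6: leading byte 0x77 = 01110111 → 1-byte char #3 = 77.
Offset 7: leading byte 0xCE = 11001110 → 2-byte char #4 = CE A4.
Offset 9: leading byte 0xC2 = 11000010 → 2-byte char #5 = C2 BB.
Offset 11: leading byte 0xE8 = 11101000 → 3-byte char #6 = E8 92 94.
Offset 14: leading byte 0xE5 = 11100101 → 3-byte char #7 = E5 A3 B4.
Offset 17: leading byte 0xCE = 11001110 → 2-byte char #8 = CE A1.
Leading byte 0xCE = 11001110 matches 110xxxxx → 2-byte sequence.
Byte 1: 0xCE = 11001110, payload 01110 (5 bits).
Byte 2: 0xA1 = 10100001 (10xxxxxx ✓), payload 100001.
Concatenate: 01110100001 = 0x3A1 (11 bits → U+03A1).

U+03A1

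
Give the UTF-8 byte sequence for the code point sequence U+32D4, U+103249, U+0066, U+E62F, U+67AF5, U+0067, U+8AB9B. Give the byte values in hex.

U+32D4: 3-byte form → E3 8B 94.
U+103249: 4-byte form → F4 83 89 89.
U+0066: 1-byte form → 66.
U+E62F: 3-byte form → EE 98 AF.
U+67AF5: 4-byte form → F1 A7 AB B5.
U+0067: 1-byte form → 67.
U+8AB9B: 4-byte form → F2 8A AE 9B.
Concatenated (20 bytes): E3 8B 94 F4 83 89 89 66 EE 98 AF F1 A7 AB B5 67 F2 8A AE 9B.

E3 8B 94 F4 83 89 89 66 EE 98 AF F1 A7 AB B5 67 F2 8A AE 9B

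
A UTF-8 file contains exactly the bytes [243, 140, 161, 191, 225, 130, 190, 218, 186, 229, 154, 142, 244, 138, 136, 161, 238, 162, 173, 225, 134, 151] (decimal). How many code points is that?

7

Byte at offset 0: 0xF3 = 11110011 → 4-byte char (#1). Advance 4.
Byte at offset 4: 0xE1 = 11100001 → 3-byte char (#2). Advance 3.
Byte at offset 7: 0xDA = 11011010 → 2-byte char (#3). Advance 2.
Byte at offset 9: 0xE5 = 11100101 → 3-byte char (#4). Advance 3.
Byte at offset 12: 0xF4 = 11110100 → 4-byte char (#5). Advance 4.
Byte at offset 16: 0xEE = 11101110 → 3-byte char (#6). Advance 3.
Byte at offset 19: 0xE1 = 11100001 → 3-byte char (#7). Advance 3.
Reached end at offset 22 after 7 code points.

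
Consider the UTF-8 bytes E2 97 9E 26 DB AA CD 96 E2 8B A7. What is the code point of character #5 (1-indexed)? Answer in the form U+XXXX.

U+22E7

Offset 0: leading byte 0xE2 = 11100010 → 3-byte char #1 = E2 97 9E.
Offset 3: leading byte 0x26 = 00100110 → 1-byte char #2 = 26.
Offset 4: leading byte 0xDB = 11011011 → 2-byte char #3 = DB AA.
Offset 6: leading byte 0xCD = 11001101 → 2-byte char #4 = CD 96.
Offset 8: leading byte 0xE2 = 11100010 → 3-byte char #5 = E2 8B A7.
Leading byte 0xE2 = 11100010 matches 1110xxxx → 3-byte sequence.
Byte 1: 0xE2 = 11100010, payload 0010 (4 bits).
Byte 2: 0x8B = 10001011 (10xxxxxx ✓), payload 001011.
Byte 3: 0xA7 = 10100111 (10xxxxxx ✓), payload 100111.
Concatenate: 0010001011100111 = 0x22E7 (16 bits → U+22E7).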